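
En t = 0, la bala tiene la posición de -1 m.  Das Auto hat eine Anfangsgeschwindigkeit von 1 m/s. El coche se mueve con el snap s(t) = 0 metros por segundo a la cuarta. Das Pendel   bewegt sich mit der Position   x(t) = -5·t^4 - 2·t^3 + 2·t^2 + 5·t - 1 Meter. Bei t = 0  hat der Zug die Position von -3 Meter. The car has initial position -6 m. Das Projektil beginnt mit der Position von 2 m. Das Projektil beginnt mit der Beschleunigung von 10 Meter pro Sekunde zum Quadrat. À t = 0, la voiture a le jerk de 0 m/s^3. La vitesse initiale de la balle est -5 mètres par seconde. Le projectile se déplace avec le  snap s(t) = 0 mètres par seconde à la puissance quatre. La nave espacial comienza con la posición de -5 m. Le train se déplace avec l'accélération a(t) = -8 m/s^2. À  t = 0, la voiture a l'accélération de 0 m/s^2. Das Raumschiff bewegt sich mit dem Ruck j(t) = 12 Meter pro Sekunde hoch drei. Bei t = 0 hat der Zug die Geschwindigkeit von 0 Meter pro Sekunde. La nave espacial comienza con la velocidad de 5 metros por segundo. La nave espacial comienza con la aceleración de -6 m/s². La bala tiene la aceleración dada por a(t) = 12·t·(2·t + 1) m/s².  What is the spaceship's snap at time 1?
We must differentiate our jerk equation j(t) = 12 1 time. Taking d/dt of j(t), we find s(t) = 0. We have snap s(t) = 0. Substituting t = 1: s(1) = 0.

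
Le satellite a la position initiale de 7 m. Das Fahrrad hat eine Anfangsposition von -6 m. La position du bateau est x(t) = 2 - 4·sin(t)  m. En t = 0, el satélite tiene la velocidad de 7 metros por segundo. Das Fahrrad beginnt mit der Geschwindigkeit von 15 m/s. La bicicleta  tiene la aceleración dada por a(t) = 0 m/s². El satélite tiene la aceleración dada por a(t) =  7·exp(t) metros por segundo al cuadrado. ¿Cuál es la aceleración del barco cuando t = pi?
Para resolver esto, necesitamos tomar 2 derivadas de nuestra ecuación de la posición x(t) = 2 - 4·sin(t). Derivando la posición, obtenemos la velocidad: v(t) = -4·cos(t). Tomando d/dt de v(t), encontramos a(t) = 4·sin(t). De la ecuación de la aceleración a(t) = 4·sin(t), sustituimos t = pi para obtener a = 0.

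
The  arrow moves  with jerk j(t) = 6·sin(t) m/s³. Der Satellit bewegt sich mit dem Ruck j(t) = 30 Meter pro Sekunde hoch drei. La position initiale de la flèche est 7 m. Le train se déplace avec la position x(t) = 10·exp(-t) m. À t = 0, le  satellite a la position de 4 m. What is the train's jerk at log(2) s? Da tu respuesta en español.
Partiendo de la posición x(t) = 10·exp(-t), tomamos 3 derivadas. Derivando la posición, obtenemos la velocidad: v(t) = -10·exp(-t). Tomando d/dt de v(t), encontramos a(t) = 10·exp(-t). La derivada de la aceleración da la sacudida: j(t) = -10·exp(-t). Usando j(t) = -10·exp(-t) y sustituyendo t = log(2), encontramos j = -5.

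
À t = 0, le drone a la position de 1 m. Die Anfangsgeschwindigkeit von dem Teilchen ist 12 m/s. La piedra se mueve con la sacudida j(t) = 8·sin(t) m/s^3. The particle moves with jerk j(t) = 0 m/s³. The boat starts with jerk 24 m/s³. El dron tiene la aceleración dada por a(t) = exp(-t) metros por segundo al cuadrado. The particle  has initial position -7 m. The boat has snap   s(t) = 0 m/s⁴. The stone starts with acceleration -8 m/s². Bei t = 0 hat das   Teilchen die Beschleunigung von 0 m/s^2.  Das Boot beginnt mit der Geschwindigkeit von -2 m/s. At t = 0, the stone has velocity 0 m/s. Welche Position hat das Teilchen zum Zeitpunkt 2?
Ausgehend von dem Ruck j(t) = 0, nehmen wir 3 Integrale. Mit ∫j(t)dt und Anwendung von a(0) = 0, finden wir a(t) = 0. Mit ∫a(t)dt und Anwendung von v(0) = 12, finden wir v(t) = 12. Die Stammfunktion von der Geschwindigkeit ist die Position. Mit x(0) = -7 erhalten wir x(t) = 12·t - 7. Aus der Gleichung für die Position x(t) = 12·t - 7, setzen wir t = 2 ein und erhalten x = 17.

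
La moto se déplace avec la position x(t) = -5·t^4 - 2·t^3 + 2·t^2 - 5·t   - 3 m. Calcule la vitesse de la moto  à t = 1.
En partant de la position x(t) = -5·t^4 - 2·t^3 + 2·t^2 - 5·t - 3, nous prenons 1 dérivée. En dérivant la position, nous obtenons la vitesse: v(t) = -20·t^3 - 6·t^2 + 4·t - 5. En utilisant v(t) = -20·t^3 - 6·t^2 + 4·t - 5 et en substituant t = 1, nous trouvons v = -27.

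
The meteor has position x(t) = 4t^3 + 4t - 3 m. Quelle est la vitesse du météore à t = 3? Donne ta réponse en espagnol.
Para resolver esto, necesitamos tomar 1 derivada de nuestra ecuación de la posición x(t) = 4·t^3 + 4·t - 3. La derivada de la posición da la velocidad: v(t) = 12·t^2 + 4. Tenemos la velocidad v(t) = 12·t^2 + 4. Sustituyendo t = 3: v(3) = 112.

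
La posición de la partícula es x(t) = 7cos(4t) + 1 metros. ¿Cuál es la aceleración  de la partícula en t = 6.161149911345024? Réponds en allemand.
Ausgehend von der Position x(t) = 7·cos(4·t) + 1, nehmen wir 2 Ableitungen. Mit d/dt von x(t) finden wir v(t) = -28·sin(4·t). Die Ableitung von der Geschwindigkeit ergibt die Beschleunigung: a(t) = -112·cos(4·t). Mit a(t) = -112·cos(4·t) und Einsetzen von t = 6.161149911345024, finden wir a = -98.9190667849592.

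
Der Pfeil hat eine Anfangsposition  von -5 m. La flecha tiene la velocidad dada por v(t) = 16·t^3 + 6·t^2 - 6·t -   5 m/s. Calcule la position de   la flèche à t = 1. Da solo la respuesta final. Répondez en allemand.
Die Position bei t = 1 ist x = -7.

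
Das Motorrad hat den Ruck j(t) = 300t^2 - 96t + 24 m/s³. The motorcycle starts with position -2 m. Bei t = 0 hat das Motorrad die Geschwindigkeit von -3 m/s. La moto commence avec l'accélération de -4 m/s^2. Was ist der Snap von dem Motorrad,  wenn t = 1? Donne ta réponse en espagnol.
Para resolver esto, necesitamos tomar 1 derivada de nuestra ecuación de la sacudida j(t) = 300·t^2 - 96·t + 24. Tomando d/dt de j(t), encontramos s(t) = 600·t - 96. Tenemos el snap s(t) = 600·t - 96. Sustituyendo t = 1: s(1) = 504.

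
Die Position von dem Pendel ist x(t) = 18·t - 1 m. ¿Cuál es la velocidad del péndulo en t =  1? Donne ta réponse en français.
Nous devons dériver notre équation de la position x(t) = 18·t - 1 1 fois. La dérivée de la position donne la vitesse: v(t) = 18. De l'équation de la vitesse v(t) = 18, nous substituons t = 1 pour obtenir v = 18.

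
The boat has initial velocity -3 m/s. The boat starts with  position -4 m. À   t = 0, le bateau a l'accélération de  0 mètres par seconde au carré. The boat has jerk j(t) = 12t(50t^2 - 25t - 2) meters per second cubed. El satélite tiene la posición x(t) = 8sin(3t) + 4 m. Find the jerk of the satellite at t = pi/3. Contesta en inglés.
To solve this, we need to take 3 derivatives of our position equation x(t) = 8·sin(3·t) + 4. Taking d/dt of x(t), we find v(t) = 24·cos(3·t). Differentiating velocity, we get acceleration: a(t) = -72·sin(3·t). The derivative of acceleration gives jerk: j(t) = -216·cos(3·t). Using j(t) = -216·cos(3·t) and substituting t = pi/3, we find j = 216.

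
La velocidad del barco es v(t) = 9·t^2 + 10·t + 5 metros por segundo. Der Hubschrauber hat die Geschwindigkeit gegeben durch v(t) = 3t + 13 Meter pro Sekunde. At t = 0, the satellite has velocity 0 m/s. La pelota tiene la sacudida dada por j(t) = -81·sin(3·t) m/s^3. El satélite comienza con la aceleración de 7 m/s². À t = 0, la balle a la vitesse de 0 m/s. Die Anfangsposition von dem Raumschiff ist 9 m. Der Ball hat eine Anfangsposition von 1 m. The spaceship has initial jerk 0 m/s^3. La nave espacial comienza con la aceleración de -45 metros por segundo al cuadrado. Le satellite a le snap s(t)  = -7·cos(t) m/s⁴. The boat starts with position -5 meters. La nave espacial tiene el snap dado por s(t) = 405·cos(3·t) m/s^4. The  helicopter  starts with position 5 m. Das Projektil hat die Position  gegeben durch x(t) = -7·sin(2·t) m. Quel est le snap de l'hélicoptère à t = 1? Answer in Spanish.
Partiendo de la velocidad v(t) = 3·t + 13, tomamos 3 derivadas. Derivando la velocidad, obtenemos la aceleración: a(t) = 3. Derivando la aceleración, obtenemos la sacudida: j(t) = 0. Derivando la sacudida, obtenemos el snap: s(t) = 0. Usando s(t) = 0 y sustituyendo t = 1, encontramos s = 0.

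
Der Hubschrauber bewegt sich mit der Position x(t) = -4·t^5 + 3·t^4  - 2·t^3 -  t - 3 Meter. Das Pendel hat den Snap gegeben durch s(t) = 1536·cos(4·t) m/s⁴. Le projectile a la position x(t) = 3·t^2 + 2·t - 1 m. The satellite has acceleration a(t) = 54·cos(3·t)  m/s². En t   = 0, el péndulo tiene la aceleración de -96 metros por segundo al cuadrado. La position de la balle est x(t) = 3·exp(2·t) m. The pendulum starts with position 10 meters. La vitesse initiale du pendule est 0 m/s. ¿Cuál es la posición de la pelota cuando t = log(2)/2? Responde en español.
Usando x(t) = 3·exp(2·t) y sustituyendo t = log(2)/2, encontramos x = 6.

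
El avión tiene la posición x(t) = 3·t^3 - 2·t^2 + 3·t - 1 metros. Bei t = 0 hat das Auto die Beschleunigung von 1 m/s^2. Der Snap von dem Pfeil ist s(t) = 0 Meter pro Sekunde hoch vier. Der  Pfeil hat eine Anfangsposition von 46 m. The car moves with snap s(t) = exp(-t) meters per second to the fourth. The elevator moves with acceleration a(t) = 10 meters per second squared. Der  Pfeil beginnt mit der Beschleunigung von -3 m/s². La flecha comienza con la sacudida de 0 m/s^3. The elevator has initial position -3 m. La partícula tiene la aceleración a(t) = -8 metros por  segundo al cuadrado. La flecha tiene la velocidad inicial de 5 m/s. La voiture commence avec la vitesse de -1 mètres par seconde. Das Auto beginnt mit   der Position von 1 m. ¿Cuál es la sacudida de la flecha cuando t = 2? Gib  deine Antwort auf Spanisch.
Para resolver esto, necesitamos tomar 1 integral de nuestra ecuación del snap s(t) = 0. Tomando ∫s(t)dt y aplicando j(0) = 0, encontramos j(t) = 0. Tenemos la sacudida j(t) = 0. Sustituyendo t = 2: j(2) = 0.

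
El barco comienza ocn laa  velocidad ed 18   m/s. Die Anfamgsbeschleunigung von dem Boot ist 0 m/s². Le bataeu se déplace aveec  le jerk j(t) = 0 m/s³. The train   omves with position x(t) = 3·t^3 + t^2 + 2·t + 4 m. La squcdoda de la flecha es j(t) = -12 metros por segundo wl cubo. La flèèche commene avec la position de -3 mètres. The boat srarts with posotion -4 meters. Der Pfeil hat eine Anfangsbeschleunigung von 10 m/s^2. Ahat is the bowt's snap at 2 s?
Starting from jerk j(t) = 0, we take 1 derivative. Taking d/dt of j(t), we find s(t) = 0. From the given snap equation s(t) = 0, we substitute t = 2 to get s = 0.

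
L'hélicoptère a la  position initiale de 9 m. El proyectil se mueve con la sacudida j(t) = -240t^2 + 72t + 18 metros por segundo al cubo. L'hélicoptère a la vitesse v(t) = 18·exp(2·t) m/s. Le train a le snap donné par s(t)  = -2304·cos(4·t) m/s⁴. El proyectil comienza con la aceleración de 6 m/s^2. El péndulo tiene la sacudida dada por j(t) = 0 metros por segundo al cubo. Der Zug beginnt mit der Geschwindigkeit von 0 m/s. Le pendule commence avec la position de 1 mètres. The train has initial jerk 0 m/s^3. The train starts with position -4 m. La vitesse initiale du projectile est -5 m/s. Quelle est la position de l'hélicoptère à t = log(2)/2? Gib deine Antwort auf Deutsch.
Wir müssen unsere Gleichung für die Geschwindigkeit v(t) = 18·exp(2·t) 1-mal integrieren. Mit ∫v(t)dt und Anwendung von x(0) = 9, finden wir x(t) = 9·exp(2·t). Wir haben die Position x(t) = 9·exp(2·t). Durch Einsetzen von t = log(2)/2: x(log(2)/2) = 18.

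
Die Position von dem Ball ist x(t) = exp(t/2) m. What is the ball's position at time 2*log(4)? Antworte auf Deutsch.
Mit x(t) = exp(t/2) und Einsetzen von t = 2*log(4), finden wir x = 4.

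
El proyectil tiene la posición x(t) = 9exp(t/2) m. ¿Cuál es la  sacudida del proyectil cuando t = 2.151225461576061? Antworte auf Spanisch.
Para resolver esto, necesitamos tomar 3 derivadas de nuestra ecuación de la posición x(t) = 9·exp(t/2). Tomando d/dt de x(t), encontramos v(t) = 9·exp(t/2)/2. Derivando la velocidad, obtenemos la aceleración: a(t) = 9·exp(t/2)/4. Derivando la aceleración, obtenemos la sacudida: j(t) = 9·exp(t/2)/8. Usando j(t) = 9·exp(t/2)/8 y sustituyendo t = 2.151225461576061, encontramos j = 3.29826234096197.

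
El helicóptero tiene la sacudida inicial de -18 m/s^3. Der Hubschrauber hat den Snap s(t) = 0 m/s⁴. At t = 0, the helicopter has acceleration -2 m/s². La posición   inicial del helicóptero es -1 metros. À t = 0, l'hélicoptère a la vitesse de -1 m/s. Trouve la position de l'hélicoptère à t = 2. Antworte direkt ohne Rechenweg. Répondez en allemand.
Die Position bei t = 2 ist x = -31.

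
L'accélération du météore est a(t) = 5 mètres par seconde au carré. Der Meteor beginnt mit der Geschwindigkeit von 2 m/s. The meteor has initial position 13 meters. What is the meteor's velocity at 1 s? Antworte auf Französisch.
En partant de l'accélération a(t) = 5, nous prenons 1 intégrale. L'intégrale de l'accélération, avec v(0) = 2, donne la vitesse: v(t) = 5·t + 2. En utilisant v(t) = 5·t + 2 et en substituant t = 1, nous trouvons v = 7.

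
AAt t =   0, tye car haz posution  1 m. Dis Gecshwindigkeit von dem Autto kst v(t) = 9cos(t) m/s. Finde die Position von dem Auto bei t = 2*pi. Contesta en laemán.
Wir müssen unsere Gleichung für die Geschwindigkeit v(t) = 9·cos(t) 1-mal integrieren. Durch Integration von der Geschwindigkeit und Verwendung der Anfangsbedingung x(0) = 1, erhalten wir x(t) = 9·sin(t) + 1. Mit x(t) = 9·sin(t) + 1 und Einsetzen von t = 2*pi, finden wir x = 1.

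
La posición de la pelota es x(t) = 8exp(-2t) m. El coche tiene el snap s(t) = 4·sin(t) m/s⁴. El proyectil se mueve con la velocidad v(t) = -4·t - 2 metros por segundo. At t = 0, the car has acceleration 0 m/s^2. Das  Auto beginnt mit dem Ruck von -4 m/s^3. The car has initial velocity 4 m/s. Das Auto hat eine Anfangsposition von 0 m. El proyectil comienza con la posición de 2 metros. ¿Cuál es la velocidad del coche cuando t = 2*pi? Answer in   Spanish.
Partiendo del snap s(t) = 4·sin(t), tomamos 3 integrales. Tomando ∫s(t)dt y aplicando j(0) = -4, encontramos j(t) = -4·cos(t). La antiderivada de la sacudida, con a(0) = 0, da la aceleración: a(t) = -4·sin(t). La antiderivada de la aceleración, con v(0) = 4, da la velocidad: v(t) = 4·cos(t). Usando v(t) = 4·cos(t) y sustituyendo t = 2*pi, encontramos v = 4.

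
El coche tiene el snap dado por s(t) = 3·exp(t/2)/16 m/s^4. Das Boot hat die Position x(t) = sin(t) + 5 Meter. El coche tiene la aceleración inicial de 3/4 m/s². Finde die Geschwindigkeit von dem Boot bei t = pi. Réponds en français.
En partant de la position x(t) = sin(t) + 5, nous prenons 1 dérivée. En dérivant la position, nous obtenons la vitesse: v(t) = cos(t). Nous avons la vitesse v(t) = cos(t). En substituant t = pi: v(pi) = -1.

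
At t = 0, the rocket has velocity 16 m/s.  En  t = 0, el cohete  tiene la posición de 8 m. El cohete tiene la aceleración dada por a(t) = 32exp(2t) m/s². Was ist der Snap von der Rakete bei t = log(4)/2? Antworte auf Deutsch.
Um dies zu lösen, müssen wir 2 Ableitungen unserer Gleichung für die Beschleunigung a(t) = 32·exp(2·t) nehmen. Durch Ableiten von der Beschleunigung erhalten wir den Ruck: j(t) = 64·exp(2·t). Durch Ableiten von dem Ruck erhalten wir den Snap: s(t) = 128·exp(2·t). Aus der Gleichung für den Snap s(t) = 128·exp(2·t), setzen wir t = log(4)/2 ein und erhalten s = 512.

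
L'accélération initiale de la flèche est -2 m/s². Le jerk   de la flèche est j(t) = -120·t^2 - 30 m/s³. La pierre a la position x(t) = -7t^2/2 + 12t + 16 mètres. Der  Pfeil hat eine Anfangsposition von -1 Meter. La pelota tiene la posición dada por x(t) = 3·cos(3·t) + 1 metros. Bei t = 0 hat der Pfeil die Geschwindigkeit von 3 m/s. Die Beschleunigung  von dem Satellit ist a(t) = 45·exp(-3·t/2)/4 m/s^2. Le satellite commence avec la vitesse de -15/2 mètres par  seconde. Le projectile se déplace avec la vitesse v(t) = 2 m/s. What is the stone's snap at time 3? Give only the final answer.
s(3) = 0.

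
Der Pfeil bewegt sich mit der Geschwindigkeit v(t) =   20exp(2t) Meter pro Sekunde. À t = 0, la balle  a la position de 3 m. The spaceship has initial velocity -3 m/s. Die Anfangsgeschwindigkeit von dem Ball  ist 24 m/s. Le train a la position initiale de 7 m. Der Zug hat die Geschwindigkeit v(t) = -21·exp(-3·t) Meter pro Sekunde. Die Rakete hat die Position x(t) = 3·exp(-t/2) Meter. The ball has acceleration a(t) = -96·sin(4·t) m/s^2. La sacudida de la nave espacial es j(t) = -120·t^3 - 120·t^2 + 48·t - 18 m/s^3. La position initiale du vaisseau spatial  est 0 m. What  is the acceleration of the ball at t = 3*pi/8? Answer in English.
Using a(t) = -96·sin(4·t) and substituting t = 3*pi/8, we find a = 96.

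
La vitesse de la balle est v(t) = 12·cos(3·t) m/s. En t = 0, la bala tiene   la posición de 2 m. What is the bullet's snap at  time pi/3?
To solve this, we need to take 3 derivatives of our velocity equation v(t) = 12·cos(3·t). Differentiating velocity, we get acceleration: a(t) = -36·sin(3·t). Differentiating acceleration, we get jerk: j(t) = -108·cos(3·t). Differentiating jerk, we get snap: s(t) = 324·sin(3·t). From the given snap equation s(t) = 324·sin(3·t), we substitute t = pi/3 to get s = 0.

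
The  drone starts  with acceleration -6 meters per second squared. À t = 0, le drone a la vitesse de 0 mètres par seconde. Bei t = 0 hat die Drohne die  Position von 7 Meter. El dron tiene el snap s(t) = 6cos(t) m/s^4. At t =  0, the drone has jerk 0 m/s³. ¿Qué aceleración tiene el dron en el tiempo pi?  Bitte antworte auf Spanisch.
Debemos encontrar la antiderivada de nuestra ecuación del snap s(t) = 6·cos(t) 2 veces. La integral del snap, con j(0) = 0, da la sacudida: j(t) = 6·sin(t). La antiderivada de la sacudida, con a(0) = -6, da la aceleración: a(t) = -6·cos(t). Tenemos la aceleración a(t) = -6·cos(t). Sustituyendo t = pi: a(pi) = 6.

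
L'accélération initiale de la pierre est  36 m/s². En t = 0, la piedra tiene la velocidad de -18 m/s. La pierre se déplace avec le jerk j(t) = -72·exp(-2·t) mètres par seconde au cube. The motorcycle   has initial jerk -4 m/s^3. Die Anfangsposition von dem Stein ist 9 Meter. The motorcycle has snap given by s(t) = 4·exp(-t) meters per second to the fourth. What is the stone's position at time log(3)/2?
We must find the antiderivative of our jerk equation j(t) = -72·exp(-2·t) 3 times. Finding the integral of j(t) and using a(0) = 36: a(t) = 36·exp(-2·t). Finding the antiderivative of a(t) and using v(0) = -18: v(t) = -18·exp(-2·t). The antiderivative of velocity, with x(0) = 9, gives position: x(t) = 9·exp(-2·t). We have position x(t) = 9·exp(-2·t). Substituting t = log(3)/2: x(log(3)/2) = 3.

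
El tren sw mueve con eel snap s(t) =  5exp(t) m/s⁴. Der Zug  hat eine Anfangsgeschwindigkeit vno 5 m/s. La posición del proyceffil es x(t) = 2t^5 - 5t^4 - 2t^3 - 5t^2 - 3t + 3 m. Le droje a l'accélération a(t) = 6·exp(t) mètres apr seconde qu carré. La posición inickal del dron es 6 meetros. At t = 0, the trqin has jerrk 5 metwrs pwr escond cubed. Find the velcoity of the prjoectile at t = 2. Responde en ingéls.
Starting from position x(t) = 2·t^5 - 5·t^4 - 2·t^3 - 5·t^2 - 3·t + 3, we take 1 derivative. Differentiating position, we get velocity: v(t) = 10·t^4 - 20·t^3 - 6·t^2 - 10·t - 3. We have velocity v(t) = 10·t^4 - 20·t^3 - 6·t^2 - 10·t - 3. Substituting t = 2: v(2) = -47.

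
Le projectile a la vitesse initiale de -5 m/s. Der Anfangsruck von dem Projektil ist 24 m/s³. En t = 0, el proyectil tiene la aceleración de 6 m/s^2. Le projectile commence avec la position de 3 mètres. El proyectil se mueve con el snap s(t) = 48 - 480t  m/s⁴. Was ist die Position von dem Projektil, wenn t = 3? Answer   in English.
To find the answer, we compute 4 antiderivatives of s(t) = 48 - 480·t. The antiderivative of snap, with j(0) = 24, gives jerk: j(t) = -240·t^2 + 48·t + 24. Integrating jerk and using the initial condition a(0) = 6, we get a(t) = -80·t^3 + 24·t^2 + 24·t + 6. Taking ∫a(t)dt and applying v(0) = -5, we find v(t) = -20·t^4 + 8·t^3 + 12·t^2 + 6·t - 5. Finding the integral of v(t) and using x(0) = 3: x(t) = -4·t^5 + 2·t^4 + 4·t^3 + 3·t^2 - 5·t + 3. Using x(t) = -4·t^5 + 2·t^4 + 4·t^3 + 3·t^2 - 5·t + 3 and substituting t = 3, we find x = -687.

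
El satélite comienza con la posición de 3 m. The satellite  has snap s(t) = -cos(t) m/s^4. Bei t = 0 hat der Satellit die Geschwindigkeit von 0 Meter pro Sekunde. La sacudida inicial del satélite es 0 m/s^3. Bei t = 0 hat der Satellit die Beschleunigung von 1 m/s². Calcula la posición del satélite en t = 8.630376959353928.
Partiendo del snap s(t) = -cos(t), tomamos 4 integrales. Tomando ∫s(t)dt y aplicando j(0) = 0, encontramos j(t) = -sin(t). La integral de la sacudida es la aceleración. Usando a(0) = 1, obtenemos a(t) = cos(t). La integral de la aceleración es la velocidad. Usando v(0) = 0, obtenemos v(t) = sin(t). La integral de la velocidad, con x(0) = 3, da la posición: x(t) = 4 - cos(t). Usando x(t) = 4 - cos(t) y sustituyendo t = 8.630376959353928, encontramos x = 4.70071224367355.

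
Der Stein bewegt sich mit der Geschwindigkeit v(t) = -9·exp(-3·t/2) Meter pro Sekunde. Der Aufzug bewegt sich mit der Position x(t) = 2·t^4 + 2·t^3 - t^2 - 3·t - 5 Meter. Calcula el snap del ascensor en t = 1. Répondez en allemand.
Ausgehend von der Position x(t) = 2·t^4 + 2·t^3 - t^2 - 3·t - 5, nehmen wir 4 Ableitungen. Die Ableitung von der Position ergibt die Geschwindigkeit: v(t) = 8·t^3 + 6·t^2 - 2·t - 3. Mit d/dt von v(t) finden wir a(t) = 24·t^2 + 12·t - 2. Durch Ableiten von der Beschleunigung erhalten wir den Ruck: j(t) = 48·t + 12. Durch Ableiten von dem Ruck erhalten wir den Snap: s(t) = 48. Wir haben den Snap s(t) = 48. Durch Einsetzen von t = 1: s(1) = 48.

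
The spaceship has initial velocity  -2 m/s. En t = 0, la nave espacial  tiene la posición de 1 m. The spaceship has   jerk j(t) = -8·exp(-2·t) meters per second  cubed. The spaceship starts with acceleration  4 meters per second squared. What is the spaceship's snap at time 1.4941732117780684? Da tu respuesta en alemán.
Ausgehend von dem Ruck j(t) = -8·exp(-2·t), nehmen wir 1 Ableitung. Mit d/dt von j(t) finden wir s(t) = 16·exp(-2·t). Wir haben den Snap s(t) = 16·exp(-2·t). Durch Einsetzen von t = 1.4941732117780684: s(1.4941732117780684) = 0.805930554130217.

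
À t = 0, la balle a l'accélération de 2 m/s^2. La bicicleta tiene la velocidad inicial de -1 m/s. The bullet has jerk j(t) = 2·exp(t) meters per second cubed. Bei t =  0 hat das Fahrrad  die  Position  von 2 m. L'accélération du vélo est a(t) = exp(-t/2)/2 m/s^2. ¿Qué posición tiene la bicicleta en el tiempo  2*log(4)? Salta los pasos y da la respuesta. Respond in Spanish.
En t = 2*log(4), x = 1/2.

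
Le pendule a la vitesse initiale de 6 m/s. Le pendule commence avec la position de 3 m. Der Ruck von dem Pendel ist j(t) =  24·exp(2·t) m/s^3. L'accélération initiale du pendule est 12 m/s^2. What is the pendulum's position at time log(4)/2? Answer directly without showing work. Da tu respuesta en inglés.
The position at t = log(4)/2 is x = 12.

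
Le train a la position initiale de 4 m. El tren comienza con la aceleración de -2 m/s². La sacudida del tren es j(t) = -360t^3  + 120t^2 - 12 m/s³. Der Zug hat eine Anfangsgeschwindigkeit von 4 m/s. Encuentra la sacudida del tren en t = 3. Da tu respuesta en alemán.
Wir haben den Ruck j(t) = -360·t^3 + 120·t^2 - 12. Durch Einsetzen von t = 3: j(3) = -8652.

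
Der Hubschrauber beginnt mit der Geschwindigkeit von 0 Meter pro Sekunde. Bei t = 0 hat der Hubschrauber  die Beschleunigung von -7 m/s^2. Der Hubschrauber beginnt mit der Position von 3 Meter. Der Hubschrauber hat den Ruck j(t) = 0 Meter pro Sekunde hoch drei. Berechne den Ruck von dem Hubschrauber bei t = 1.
Wir haben den Ruck j(t) = 0. Durch Einsetzen von t = 1: j(1) = 0.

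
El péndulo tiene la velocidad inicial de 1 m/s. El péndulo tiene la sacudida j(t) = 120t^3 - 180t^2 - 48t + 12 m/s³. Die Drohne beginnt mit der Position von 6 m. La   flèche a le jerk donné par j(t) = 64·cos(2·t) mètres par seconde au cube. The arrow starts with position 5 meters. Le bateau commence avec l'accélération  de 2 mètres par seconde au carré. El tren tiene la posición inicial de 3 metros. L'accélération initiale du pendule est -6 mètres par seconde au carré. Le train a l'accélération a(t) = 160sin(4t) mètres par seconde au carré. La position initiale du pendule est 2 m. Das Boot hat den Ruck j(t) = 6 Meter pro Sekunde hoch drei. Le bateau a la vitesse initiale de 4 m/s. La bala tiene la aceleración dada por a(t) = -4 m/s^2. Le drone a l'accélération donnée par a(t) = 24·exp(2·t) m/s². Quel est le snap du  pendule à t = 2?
Nous devons dériver notre équation du jerk j(t) = 120·t^3 - 180·t^2 - 48·t + 12 1 fois. En prenant d/dt de j(t), nous trouvons s(t) = 360·t^2 - 360·t - 48. De l'équation du snap s(t) = 360·t^2 - 360·t - 48, nous substituons t = 2 pour obtenir s = 672.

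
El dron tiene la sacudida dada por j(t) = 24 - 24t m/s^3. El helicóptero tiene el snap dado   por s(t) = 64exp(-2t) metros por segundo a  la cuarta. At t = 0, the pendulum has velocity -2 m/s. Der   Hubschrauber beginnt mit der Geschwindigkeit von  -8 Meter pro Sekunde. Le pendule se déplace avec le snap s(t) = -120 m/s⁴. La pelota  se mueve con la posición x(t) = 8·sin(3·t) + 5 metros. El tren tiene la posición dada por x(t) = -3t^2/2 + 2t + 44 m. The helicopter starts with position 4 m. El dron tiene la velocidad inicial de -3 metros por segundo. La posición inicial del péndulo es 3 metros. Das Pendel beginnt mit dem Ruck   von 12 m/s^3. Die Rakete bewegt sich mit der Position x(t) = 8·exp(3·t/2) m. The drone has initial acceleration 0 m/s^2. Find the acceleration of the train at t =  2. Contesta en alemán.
Wir müssen unsere Gleichung für die Position x(t) = -3·t^2/2 + 2·t + 44 2-mal ableiten. Die Ableitung von der Position ergibt die Geschwindigkeit: v(t) = 2 - 3·t. Die Ableitung von der Geschwindigkeit ergibt die Beschleunigung: a(t) = -3. Wir haben die Beschleunigung a(t) = -3. Durch Einsetzen von t = 2: a(2) = -3.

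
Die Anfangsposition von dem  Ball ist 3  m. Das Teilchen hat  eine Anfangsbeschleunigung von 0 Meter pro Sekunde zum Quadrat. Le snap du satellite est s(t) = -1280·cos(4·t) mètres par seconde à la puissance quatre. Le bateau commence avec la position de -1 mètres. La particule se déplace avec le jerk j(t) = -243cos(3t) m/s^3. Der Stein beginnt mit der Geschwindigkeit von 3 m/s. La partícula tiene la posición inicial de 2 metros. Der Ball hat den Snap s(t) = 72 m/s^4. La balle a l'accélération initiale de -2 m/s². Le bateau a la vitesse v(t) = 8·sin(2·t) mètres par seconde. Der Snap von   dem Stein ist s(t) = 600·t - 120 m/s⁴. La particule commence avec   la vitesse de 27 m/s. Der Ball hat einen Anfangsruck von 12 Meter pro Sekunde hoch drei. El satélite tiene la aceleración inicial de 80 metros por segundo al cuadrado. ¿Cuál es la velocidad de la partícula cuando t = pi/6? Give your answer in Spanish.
Partiendo de la sacudida j(t) = -243·cos(3·t), tomamos 2 integrales. Tomando ∫j(t)dt y aplicando a(0) = 0, encontramos a(t) = -81·sin(3·t). Tomando ∫a(t)dt y aplicando v(0) = 27, encontramos v(t) = 27·cos(3·t). Tenemos la velocidad v(t) = 27·cos(3·t). Sustituyendo t = pi/6: v(pi/6) = 0.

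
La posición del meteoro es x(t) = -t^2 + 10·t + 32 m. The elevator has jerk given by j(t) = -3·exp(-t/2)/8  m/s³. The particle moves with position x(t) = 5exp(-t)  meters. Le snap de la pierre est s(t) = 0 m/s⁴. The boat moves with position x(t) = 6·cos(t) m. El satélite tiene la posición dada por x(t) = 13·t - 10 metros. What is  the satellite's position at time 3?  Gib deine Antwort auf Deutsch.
Aus der Gleichung für die Position x(t) = 13·t - 10, setzen wir t = 3 ein und erhalten x = 29.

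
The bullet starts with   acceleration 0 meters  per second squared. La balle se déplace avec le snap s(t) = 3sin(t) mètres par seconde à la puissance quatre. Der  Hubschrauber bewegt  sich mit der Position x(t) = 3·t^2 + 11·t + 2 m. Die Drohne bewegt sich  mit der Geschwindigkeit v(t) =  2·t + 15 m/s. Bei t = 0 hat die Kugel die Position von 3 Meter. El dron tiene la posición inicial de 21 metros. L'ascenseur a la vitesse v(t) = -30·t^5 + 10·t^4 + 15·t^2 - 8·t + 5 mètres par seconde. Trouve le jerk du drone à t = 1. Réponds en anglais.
Starting from velocity v(t) = 2·t + 15, we take 2 derivatives. The derivative of velocity gives acceleration: a(t) = 2. The derivative of acceleration gives jerk: j(t) = 0. Using j(t) = 0 and substituting t = 1, we find j = 0.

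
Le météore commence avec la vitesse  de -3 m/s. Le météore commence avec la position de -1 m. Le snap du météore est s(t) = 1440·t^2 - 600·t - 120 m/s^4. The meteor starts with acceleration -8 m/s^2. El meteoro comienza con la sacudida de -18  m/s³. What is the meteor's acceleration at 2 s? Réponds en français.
Pour résoudre ceci, nous devons prendre 2 intégrales de notre équation du snap s(t) = 1440·t^2 - 600·t - 120. En prenant ∫s(t)dt et en appliquant j(0) = -18, nous trouvons j(t) = 480·t^3 - 300·t^2 - 120·t - 18. En prenant ∫j(t)dt et en appliquant a(0) = -8, nous trouvons a(t) = 120·t^4 - 100·t^3 - 60·t^2 - 18·t - 8. De l'équation de l'accélération a(t) = 120·t^4 - 100·t^3 - 60·t^2 - 18·t - 8, nous substituons t = 2 pour obtenir a = 836.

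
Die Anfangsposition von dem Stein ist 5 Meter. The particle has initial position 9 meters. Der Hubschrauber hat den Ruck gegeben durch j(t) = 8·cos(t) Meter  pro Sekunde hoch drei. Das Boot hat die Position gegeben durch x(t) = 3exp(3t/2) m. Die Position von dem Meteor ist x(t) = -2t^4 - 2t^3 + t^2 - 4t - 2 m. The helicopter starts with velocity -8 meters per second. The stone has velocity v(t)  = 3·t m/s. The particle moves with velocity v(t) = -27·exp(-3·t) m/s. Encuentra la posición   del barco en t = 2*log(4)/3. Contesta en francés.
Nous avons la position x(t) = 3·exp(3·t/2). En substituant t = 2*log(4)/3: x(2*log(4)/3) = 12.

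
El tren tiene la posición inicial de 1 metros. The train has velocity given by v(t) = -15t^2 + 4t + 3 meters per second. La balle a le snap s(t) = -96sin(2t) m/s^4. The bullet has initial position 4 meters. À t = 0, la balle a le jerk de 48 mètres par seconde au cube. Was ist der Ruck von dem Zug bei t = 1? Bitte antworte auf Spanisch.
Partiendo de la velocidad v(t) = -15·t^2 + 4·t + 3, tomamos 2 derivadas. La derivada de la velocidad da la aceleración: a(t) = 4 - 30·t. Derivando la aceleración, obtenemos la sacudida: j(t) = -30. Usando j(t) = -30 y sustituyendo t = 1, encontramos j = -30.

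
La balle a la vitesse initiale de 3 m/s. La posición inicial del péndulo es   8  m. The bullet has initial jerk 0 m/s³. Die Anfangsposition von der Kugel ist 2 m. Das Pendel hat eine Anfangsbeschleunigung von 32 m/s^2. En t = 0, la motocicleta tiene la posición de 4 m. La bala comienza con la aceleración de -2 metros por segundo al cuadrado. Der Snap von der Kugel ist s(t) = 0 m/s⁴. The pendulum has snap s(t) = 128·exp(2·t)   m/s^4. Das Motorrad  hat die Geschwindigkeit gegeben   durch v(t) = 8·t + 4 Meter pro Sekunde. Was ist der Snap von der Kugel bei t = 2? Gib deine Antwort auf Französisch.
En utilisant s(t) = 0 et en substituant t = 2, nous trouvons s = 0.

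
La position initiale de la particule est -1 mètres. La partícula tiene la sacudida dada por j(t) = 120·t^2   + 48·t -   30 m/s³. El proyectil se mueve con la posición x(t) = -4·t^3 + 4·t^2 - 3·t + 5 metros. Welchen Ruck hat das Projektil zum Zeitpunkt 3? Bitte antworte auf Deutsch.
Um dies zu lösen, müssen wir 3 Ableitungen unserer Gleichung für die Position x(t) = -4·t^3 + 4·t^2 - 3·t + 5 nehmen. Mit d/dt von x(t) finden wir v(t) = -12·t^2 + 8·t - 3. Durch Ableiten von der Geschwindigkeit erhalten wir die Beschleunigung: a(t) = 8 - 24·t. Mit d/dt von a(t) finden wir j(t) = -24. Mit j(t) = -24 und Einsetzen von t = 3, finden wir j = -24.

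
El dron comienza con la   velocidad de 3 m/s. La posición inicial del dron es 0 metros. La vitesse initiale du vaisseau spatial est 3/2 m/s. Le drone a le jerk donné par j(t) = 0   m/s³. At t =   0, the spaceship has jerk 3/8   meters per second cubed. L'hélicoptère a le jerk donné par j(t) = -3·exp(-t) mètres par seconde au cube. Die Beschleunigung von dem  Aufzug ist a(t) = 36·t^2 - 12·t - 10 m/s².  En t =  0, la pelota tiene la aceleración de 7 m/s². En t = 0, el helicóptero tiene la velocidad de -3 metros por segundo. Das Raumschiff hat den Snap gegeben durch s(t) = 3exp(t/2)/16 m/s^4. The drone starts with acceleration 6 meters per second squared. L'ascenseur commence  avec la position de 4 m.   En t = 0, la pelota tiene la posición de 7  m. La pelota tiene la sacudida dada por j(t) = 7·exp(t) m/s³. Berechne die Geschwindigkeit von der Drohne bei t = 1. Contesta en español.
Partiendo de la sacudida j(t) = 0, tomamos 2 antiderivadas. La antiderivada de la sacudida es la aceleración. Usando a(0) = 6, obtenemos a(t) = 6. La integral de la aceleración, con v(0) = 3, da la velocidad: v(t) = 6·t + 3. Usando v(t) = 6·t + 3 y sustituyendo t = 1, encontramos v = 9.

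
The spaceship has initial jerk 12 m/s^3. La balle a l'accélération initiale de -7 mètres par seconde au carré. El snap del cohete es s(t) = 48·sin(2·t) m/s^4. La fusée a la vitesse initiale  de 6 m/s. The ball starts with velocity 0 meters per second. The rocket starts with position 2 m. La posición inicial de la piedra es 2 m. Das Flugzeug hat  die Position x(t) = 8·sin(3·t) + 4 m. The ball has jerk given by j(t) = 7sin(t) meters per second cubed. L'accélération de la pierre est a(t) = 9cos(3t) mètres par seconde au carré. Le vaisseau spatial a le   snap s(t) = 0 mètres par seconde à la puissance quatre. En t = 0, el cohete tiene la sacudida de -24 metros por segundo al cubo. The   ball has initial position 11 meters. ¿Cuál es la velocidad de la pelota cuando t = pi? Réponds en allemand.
Wir müssen die Stammfunktion unserer Gleichung für den Ruck j(t) = 7·sin(t) 2-mal finden. Durch Integration von dem Ruck und Verwendung der Anfangsbedingung a(0) = -7, erhalten wir a(t) = -7·cos(t). Die Stammfunktion von der Beschleunigung, mit v(0) = 0, ergibt die Geschwindigkeit: v(t) = -7·sin(t). Aus der Gleichung für die Geschwindigkeit v(t) = -7·sin(t), setzen wir t = pi ein und erhalten v = 0.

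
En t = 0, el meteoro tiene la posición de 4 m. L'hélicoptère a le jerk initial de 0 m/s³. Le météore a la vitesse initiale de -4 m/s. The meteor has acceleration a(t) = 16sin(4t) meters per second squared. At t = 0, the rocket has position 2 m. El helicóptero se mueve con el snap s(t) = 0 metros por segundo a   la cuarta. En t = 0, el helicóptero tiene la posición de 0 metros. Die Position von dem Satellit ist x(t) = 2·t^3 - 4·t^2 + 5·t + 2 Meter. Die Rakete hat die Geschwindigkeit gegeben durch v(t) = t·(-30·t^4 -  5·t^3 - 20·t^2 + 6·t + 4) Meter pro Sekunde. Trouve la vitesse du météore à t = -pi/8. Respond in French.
Pour résoudre ceci, nous devons prendre 1 primitive de notre équation de l'accélération a(t) = 16·sin(4·t). La primitive de l'accélération est la vitesse. En utilisant v(0) = -4, nous obtenons v(t) = -4·cos(4·t). En utilisant v(t) = -4·cos(4·t) et en substituant t = -pi/8, nous trouvons v = 0.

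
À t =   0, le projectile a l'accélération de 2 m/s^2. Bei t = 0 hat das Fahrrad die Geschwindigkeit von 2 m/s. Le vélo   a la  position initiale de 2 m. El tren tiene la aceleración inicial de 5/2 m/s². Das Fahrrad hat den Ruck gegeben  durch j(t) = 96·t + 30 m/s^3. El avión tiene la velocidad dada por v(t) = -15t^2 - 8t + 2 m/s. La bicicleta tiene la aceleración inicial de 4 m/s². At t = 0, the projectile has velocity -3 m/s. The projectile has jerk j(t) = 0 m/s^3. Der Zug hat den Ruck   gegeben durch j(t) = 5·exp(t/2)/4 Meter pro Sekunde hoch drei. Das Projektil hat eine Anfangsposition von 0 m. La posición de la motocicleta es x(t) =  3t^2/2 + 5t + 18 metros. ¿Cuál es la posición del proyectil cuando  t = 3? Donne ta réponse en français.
Nous devons trouver l'intégrale de notre équation du jerk j(t) = 0 3 fois. L'intégrale du jerk, avec a(0) = 2, donne l'accélération: a(t) = 2. L'intégrale de l'accélération, avec v(0) = -3, donne la vitesse: v(t) = 2·t - 3. L'intégrale de la vitesse, avec x(0) = 0, donne la position: x(t) = t^2 - 3·t. En utilisant x(t) = t^2 - 3·t et en substituant t = 3, nous trouvons x = 0.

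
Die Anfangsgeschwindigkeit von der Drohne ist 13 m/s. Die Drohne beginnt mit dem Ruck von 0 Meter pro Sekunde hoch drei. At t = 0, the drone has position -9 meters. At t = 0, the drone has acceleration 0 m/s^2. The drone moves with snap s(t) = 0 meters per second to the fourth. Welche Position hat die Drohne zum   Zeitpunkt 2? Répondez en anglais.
To solve this, we need to take 4 integrals of our snap equation s(t) = 0. The integral of snap, with j(0) = 0, gives jerk: j(t) = 0. Integrating jerk and using the initial condition a(0) = 0, we get a(t) = 0. The antiderivative of acceleration, with v(0) = 13, gives velocity: v(t) = 13. The integral of velocity is position. Using x(0) = -9, we get x(t) = 13·t - 9. From the given position equation x(t) = 13·t - 9, we substitute t = 2 to get x = 17.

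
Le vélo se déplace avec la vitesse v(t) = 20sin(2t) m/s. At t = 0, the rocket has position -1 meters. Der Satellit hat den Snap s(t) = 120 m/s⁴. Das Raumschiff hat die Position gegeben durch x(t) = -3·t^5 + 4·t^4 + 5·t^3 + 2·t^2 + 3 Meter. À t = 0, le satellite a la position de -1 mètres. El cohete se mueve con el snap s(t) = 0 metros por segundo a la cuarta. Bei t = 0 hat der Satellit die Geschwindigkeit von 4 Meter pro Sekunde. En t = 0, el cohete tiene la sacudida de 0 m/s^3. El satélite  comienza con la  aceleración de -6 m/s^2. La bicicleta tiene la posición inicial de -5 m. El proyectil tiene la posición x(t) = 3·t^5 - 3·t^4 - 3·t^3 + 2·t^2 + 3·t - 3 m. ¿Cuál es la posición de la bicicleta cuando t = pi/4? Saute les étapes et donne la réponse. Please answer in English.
x(pi/4) = 5.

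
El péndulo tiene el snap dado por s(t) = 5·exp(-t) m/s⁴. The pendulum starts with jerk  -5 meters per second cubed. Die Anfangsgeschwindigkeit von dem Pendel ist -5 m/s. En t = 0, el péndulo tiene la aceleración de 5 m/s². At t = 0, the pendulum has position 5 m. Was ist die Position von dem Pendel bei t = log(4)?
Wir müssen unsere Gleichung für den Snap s(t) = 5·exp(-t) 4-mal integrieren. Mit ∫s(t)dt und Anwendung von j(0) = -5, finden wir j(t) = -5·exp(-t). Mit ∫j(t)dt und Anwendung von a(0) = 5, finden wir a(t) = 5·exp(-t). Mit ∫a(t)dt und Anwendung von v(0) = -5, finden wir v(t) = -5·exp(-t). Die Stammfunktion von der Geschwindigkeit ist die Position. Mit x(0) = 5 erhalten wir x(t) = 5·exp(-t). Mit x(t) = 5·exp(-t) und Einsetzen von t = log(4), finden wir x = 5/4.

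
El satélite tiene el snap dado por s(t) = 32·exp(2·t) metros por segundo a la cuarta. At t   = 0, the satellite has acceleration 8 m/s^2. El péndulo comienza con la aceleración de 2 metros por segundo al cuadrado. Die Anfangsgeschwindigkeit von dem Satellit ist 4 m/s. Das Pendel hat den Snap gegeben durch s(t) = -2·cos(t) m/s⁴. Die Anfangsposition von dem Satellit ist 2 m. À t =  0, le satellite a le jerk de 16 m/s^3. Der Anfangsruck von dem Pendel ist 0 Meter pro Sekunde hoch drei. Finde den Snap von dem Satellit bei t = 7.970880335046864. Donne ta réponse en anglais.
From the given snap equation s(t) = 32·exp(2·t), we substitute t = 7.970880335046864 to get s = 268267875.010008.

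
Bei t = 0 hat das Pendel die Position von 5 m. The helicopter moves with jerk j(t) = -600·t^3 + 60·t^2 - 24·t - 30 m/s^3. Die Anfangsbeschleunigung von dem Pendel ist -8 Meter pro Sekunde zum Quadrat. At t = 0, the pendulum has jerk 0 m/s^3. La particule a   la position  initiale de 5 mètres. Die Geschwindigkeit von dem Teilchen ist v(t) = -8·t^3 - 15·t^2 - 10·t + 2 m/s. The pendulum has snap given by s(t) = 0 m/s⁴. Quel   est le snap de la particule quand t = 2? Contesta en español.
Partiendo de la velocidad v(t) = -8·t^3 - 15·t^2 - 10·t + 2, tomamos 3 derivadas. Tomando d/dt de v(t), encontramos a(t) = -24·t^2 - 30·t - 10. Tomando d/dt de a(t), encontramos j(t) = -48·t - 30. La derivada de la sacudida da el snap: s(t) = -48. De la ecuación del snap s(t) = -48, sustituimos t = 2 para obtener s = -48.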